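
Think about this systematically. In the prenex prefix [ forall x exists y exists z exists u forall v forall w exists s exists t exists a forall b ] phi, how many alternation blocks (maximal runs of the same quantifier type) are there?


Quantifier-type sequence: A E E E A A E E E A  (A=forall, E=exists)
Group into maximal same-type runs:
  Ax1 | Ex3 | Ax2 | Ex3 | Ax1
Number of blocks = 5

5


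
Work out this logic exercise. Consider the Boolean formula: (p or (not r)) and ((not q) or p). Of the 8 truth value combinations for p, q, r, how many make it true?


Evaluate all 8 assignments for p, q, r:
p=0, q=0, r=0: 1
p=0, q=0, r=1: 0
p=0, q=1, r=0: 0
p=0, q=1, r=1: 0
p=1, q=0, r=0: 1
p=1, q=0, r=1: 1
p=1, q=1, r=0: 1
p=1, q=1, r=1: 1
Satisfying count = 5

5


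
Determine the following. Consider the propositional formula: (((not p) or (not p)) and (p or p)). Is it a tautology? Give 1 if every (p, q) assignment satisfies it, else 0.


Check all 4 assignments:
p=0, q=0: 0
p=0, q=1: 0
p=1, q=0: 0
p=1, q=1: 0
Satisfying count = 0/4.
Tautology iff count = 4: no.

0


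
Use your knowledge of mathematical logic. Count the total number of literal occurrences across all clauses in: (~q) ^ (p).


Counting literals in each clause:
Clause 1: 1 literal(s)
Clause 2: 1 literal(s)
Total = 2

2


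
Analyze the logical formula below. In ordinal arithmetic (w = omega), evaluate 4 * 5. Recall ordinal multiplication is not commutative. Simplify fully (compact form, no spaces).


Compute 4 * 5.
Ordinal * is associative and left-distributive over +, but NOT commutative; for finite n>1, n*w = w but w*n stays w*n.
Both finite; ordinal * agrees with natural *: 4 * 5 = 20.
Result = 20

20


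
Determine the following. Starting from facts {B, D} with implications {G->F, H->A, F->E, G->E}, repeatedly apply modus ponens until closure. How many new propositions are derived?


Initial facts: {B, D}
Apply modus ponens to closure:
  (no implication fires)
Final known: {B, D}
New propositions: {(none)}
Count = 0

0


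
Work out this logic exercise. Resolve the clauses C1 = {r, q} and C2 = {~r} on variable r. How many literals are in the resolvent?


Remove r from C1 and ~r from C2.
C1 remainder: {q}
C2 remainder: {}
Union (resolvent): {q}
Resolvent has 1 literal(s).

1


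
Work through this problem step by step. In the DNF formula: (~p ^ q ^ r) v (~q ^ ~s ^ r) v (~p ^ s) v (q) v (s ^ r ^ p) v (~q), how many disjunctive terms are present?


A DNF formula is a disjunction of terms (conjunctions).
Terms are separated by v.
Counting the disjuncts: 6 terms.

6


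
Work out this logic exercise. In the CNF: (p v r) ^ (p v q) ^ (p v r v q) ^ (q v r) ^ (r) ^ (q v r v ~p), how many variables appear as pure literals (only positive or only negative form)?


Check each variable for pure literal status:
p: mixed (not pure)
q: pure positive
r: pure positive
Pure literal count = 2

2


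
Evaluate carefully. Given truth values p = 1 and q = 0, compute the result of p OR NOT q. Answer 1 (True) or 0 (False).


p = 1, q = 0
Operation: p OR NOT q
Evaluate: 1 OR NOT 0 = 1

1


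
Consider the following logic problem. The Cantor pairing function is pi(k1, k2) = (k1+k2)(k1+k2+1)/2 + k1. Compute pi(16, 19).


k1 + k2 = 35
(k1+k2)(k1+k2+1)/2 = 35 * 36 / 2 = 630
pi = 630 + 16 = 646

646


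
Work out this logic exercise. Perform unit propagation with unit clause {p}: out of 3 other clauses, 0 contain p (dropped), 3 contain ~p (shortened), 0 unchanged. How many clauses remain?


Satisfied (removed): 0
Shortened (remain): 3
Unchanged (remain): 0
Remaining = 3 + 0 = 3

3


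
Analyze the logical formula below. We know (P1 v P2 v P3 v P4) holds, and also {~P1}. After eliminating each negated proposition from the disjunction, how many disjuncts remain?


Original disjuncts (4): P1, P2, P3, P4
Negated (eliminate): ~P1
Remaining disjuncts: P2, P3, P4
Count = 4 - 1 = 3

3


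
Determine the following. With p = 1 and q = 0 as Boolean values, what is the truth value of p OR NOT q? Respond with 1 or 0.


p = 1, q = 0
Operation: p OR NOT q
Evaluate: 1 OR NOT 0 = 1

1


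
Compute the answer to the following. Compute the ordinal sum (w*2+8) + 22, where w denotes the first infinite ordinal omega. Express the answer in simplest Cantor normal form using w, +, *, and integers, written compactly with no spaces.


Compute (w*2+8) + 22.
Ordinal + is associative but NOT commutative; for finite n>0, n + w = w but w + n stays w+n.
By associativity: (w*2+8) + 22 = w*2 + (8+22) = w*2+30.
Result = w*2+30

w*2+30


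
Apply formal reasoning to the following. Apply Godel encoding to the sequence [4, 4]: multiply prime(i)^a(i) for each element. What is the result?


Encode each element as an exponent of the corresponding prime:
  2^4 = 16
  3^4 = 81
Product = 16 * 81 = 1296

1296


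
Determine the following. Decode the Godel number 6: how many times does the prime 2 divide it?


Factorize 6 by dividing by 2 repeatedly.
Division steps: 2 divides 6 exactly 1 time(s).
Exponent of 2 = 1

1


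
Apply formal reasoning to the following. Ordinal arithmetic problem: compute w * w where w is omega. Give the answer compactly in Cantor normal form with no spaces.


Compute w * w.
Ordinal * is associative and left-distributive over +, but NOT commutative; for finite n>1, n*w = w but w*n stays w*n.
w * w = w^2 by definition.
Result = w^2

w^2


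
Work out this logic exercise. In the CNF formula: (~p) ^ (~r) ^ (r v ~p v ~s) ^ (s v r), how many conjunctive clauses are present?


A CNF formula is a conjunction of clauses.
Clauses are separated by ^.
Counting the conjuncts: 4 clauses.

4


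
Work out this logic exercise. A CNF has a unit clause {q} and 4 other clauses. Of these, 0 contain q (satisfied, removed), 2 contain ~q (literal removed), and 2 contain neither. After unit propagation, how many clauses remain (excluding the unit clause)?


Satisfied (removed): 0
Shortened (remain): 2
Unchanged (remain): 2
Remaining = 2 + 2 = 4

4


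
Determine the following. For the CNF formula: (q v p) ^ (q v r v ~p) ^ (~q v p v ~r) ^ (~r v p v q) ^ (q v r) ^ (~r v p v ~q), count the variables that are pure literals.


Check each variable for pure literal status:
p: mixed (not pure)
q: mixed (not pure)
r: mixed (not pure)
Pure literal count = 0

0


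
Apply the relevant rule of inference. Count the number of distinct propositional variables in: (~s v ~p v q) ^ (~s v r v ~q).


Identify each variable that appears in the formula.
Variables found: p, q, r, s
Count = 4

4


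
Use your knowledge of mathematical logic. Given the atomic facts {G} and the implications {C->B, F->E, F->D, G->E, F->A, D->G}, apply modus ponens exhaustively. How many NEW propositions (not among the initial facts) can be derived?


Initial facts: {G}
Apply modus ponens to closure:
  G and G->E  =>  E
Final known: {E, G}
New propositions: {E}
Count = 1

1


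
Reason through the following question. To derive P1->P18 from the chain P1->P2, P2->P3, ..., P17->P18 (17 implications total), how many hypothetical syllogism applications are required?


With 17 implications in a chain connecting 18 propositions:
P1->P2, P2->P3, ..., P17->P18
Steps needed = (number of implications) - 1 = 17 - 1 = 16

16


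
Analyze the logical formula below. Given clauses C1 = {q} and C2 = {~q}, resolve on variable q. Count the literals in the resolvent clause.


Remove q from C1 and ~q from C2.
C1 remainder: {}
C2 remainder: {}
Union (resolvent): {} (empty clause)
Resolvent has 0 literal(s).

0


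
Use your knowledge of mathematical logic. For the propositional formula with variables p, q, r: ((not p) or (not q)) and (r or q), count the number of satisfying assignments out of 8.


Evaluate all 8 assignments for p, q, r:
p=0, q=0, r=0: 0
p=0, q=0, r=1: 1
p=0, q=1, r=0: 1
p=0, q=1, r=1: 1
p=1, q=0, r=0: 0
p=1, q=0, r=1: 1
p=1, q=1, r=0: 0
p=1, q=1, r=1: 0
Satisfying count = 4

4


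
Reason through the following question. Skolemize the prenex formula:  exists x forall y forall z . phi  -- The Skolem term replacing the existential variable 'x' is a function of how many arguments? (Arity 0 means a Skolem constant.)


Quantifier prefix: exists x forall y forall z
'x' is existentially quantified at position 1.
No universal quantifiers precede it.
Skolem function arity = 0 (a Skolem constant)

0


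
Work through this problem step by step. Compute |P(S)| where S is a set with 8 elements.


The power set of a set with n elements has 2^n elements.
|P(S)| = 2^8 = 256

256


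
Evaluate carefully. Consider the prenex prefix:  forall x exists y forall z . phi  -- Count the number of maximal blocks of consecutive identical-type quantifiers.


Quantifier-type sequence: A E A  (A=forall, E=exists)
Group into maximal same-type runs:
  Ax1 | Ex1 | Ax1
Number of blocks = 3

3


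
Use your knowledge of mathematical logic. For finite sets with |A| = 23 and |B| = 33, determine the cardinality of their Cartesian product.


The Cartesian product A x B contains all ordered pairs (a, b).
|A x B| = |A| * |B| = 23 * 33 = 759

759


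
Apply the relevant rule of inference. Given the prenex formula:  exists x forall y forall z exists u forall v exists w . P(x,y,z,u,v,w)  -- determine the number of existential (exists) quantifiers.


Quantifier prefix: exists x forall y forall z exists u forall v exists w
Mark each quantifier type:
  E U U E U E
Universal count = 3, Existential count = 3
Asked for existential (exists) quantifiers: 3

3


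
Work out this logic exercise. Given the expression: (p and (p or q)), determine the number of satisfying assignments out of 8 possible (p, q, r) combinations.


Check all 8 assignments:
p=0, q=0, r=0: 0
p=0, q=0, r=1: 0
p=0, q=1, r=0: 0
p=0, q=1, r=1: 0
p=1, q=0, r=0: 1
p=1, q=0, r=1: 1
p=1, q=1, r=0: 1
p=1, q=1, r=1: 1
Count of True = 4

4


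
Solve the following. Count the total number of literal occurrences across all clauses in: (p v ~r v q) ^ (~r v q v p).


Counting literals in each clause:
Clause 1: 3 literal(s)
Clause 2: 3 literal(s)
Total = 6

6


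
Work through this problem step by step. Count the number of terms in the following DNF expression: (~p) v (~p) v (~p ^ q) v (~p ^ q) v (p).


A DNF formula is a disjunction of terms (conjunctions).
Terms are separated by v.
Counting the disjuncts: 5 terms.

5


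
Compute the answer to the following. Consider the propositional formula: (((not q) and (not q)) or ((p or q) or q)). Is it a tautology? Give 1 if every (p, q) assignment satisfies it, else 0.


Check all 4 assignments:
p=0, q=0: 1
p=0, q=1: 1
p=1, q=0: 1
p=1, q=1: 1
Satisfying count = 4/4.
Tautology iff count = 4: yes.

1


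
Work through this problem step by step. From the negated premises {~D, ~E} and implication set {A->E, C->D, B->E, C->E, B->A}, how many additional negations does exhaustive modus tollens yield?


Initial negated facts: {~D, ~E}
Apply modus tollens to closure:
  ~E and A->E  =>  ~A
  ~D and C->D  =>  ~C
  ~E and B->E  =>  ~B
Final negated: {~A, ~B, ~C, ~D, ~E}
New negations: {~A, ~B, ~C}
Count = 3

3


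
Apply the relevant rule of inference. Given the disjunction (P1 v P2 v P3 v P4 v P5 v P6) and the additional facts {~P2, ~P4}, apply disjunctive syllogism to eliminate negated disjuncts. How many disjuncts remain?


Original disjuncts (6): P1, P2, P3, P4, P5, P6
Negated (eliminate): ~P2, ~P4
Remaining disjuncts: P1, P3, P5, P6
Count = 6 - 2 = 4

4


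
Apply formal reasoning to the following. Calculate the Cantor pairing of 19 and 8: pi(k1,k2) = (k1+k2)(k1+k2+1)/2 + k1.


k1 + k2 = 27
(k1+k2)(k1+k2+1)/2 = 27 * 28 / 2 = 378
pi = 378 + 19 = 397

397


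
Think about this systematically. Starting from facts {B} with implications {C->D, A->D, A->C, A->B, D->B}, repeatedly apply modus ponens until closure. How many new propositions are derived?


Initial facts: {B}
Apply modus ponens to closure:
  (no implication fires)
Final known: {B}
New propositions: {(none)}
Count = 0

0


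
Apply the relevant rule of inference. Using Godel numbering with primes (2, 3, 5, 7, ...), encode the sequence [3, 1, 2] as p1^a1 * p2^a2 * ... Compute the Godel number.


Encode each element as an exponent of the corresponding prime:
  2^3 = 8
  3^1 = 3
  5^2 = 25
Product = 8 * 3 * 25 = 600

600


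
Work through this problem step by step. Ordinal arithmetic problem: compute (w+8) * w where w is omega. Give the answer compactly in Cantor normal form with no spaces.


Compute (w+8) * w.
Ordinal * is associative and left-distributive over +, but NOT commutative; for finite n>1, n*w = w but w*n stays w*n.
(w+8) * w = sup{(w+8)*k : k<w} = sup{w*k+8} = w^2 (the +8 tail is absorbed in the limit).
Result = w^2

w^2


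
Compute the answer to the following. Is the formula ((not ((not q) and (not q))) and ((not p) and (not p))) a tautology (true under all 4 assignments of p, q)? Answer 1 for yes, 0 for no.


Check all 4 assignments:
p=0, q=0: 0
p=0, q=1: 1
p=1, q=0: 0
p=1, q=1: 0
Satisfying count = 1/4.
Tautology iff count = 4: no.

0


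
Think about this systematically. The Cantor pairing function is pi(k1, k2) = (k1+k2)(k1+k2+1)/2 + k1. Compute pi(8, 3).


k1 + k2 = 11
(k1+k2)(k1+k2+1)/2 = 11 * 12 / 2 = 66
pi = 66 + 8 = 74

74


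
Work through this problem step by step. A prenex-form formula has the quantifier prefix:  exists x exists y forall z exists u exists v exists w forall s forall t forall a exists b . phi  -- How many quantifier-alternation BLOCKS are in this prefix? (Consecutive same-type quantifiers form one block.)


Quantifier-type sequence: E E A E E E A A A E  (A=forall, E=exists)
Group into maximal same-type runs:
  Ex2 | Ax1 | Ex3 | Ax3 | Ex1
Number of blocks = 5

5


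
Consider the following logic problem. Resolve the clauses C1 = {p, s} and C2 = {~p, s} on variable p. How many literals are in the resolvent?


Remove p from C1 and ~p from C2.
C1 remainder: {s}
C2 remainder: {s}
Union (resolvent): {s}
Resolvent has 1 literal(s).

1


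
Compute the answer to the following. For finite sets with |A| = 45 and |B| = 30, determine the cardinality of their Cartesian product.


The Cartesian product A x B contains all ordered pairs (a, b).
|A x B| = |A| * |B| = 45 * 30 = 1350

1350


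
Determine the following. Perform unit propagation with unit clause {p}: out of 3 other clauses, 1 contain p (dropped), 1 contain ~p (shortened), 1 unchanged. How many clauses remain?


Satisfied (removed): 1
Shortened (remain): 1
Unchanged (remain): 1
Remaining = 1 + 1 = 2

2


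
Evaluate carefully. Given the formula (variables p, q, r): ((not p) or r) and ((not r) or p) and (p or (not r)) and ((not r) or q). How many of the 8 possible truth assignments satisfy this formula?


Evaluate all 8 assignments for p, q, r:
p=0, q=0, r=0: 1
p=0, q=0, r=1: 0
p=0, q=1, r=0: 1
p=0, q=1, r=1: 0
p=1, q=0, r=0: 0
p=1, q=0, r=1: 0
p=1, q=1, r=0: 0
p=1, q=1, r=1: 1
Satisfying count = 3

3


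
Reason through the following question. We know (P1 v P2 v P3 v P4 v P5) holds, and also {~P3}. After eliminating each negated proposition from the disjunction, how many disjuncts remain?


Original disjuncts (5): P1, P2, P3, P4, P5
Negated (eliminate): ~P3
Remaining disjuncts: P1, P2, P4, P5
Count = 5 - 1 = 4

4


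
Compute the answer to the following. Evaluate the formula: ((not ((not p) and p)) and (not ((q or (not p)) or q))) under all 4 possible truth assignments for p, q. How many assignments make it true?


Check all 4 assignments:
p=0, q=0: 0
p=0, q=1: 0
p=1, q=0: 1
p=1, q=1: 0
Count of True = 1

1


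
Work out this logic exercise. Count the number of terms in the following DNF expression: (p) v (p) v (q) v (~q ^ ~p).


A DNF formula is a disjunction of terms (conjunctions).
Terms are separated by v.
Counting the disjuncts: 4 terms.

4


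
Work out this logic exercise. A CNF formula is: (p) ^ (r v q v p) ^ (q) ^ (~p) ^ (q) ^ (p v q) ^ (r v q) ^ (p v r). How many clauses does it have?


A CNF formula is a conjunction of clauses.
Clauses are separated by ^.
Counting the conjuncts: 8 clauses.

8


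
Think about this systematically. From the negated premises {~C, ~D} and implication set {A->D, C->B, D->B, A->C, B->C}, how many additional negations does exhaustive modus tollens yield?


Initial negated facts: {~C, ~D}
Apply modus tollens to closure:
  ~D and A->D  =>  ~A
  ~C and B->C  =>  ~B
Final negated: {~A, ~B, ~C, ~D}
New negations: {~A, ~B}
Count = 2

2


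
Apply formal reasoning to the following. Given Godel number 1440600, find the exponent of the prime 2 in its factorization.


Factorize 1440600 by dividing by 2 repeatedly.
Division steps: 2 divides 1440600 exactly 3 time(s).
Exponent of 2 = 3

3


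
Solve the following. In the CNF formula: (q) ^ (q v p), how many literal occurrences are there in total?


Counting literals in each clause:
Clause 1: 1 literal(s)
Clause 2: 2 literal(s)
Total = 3

3


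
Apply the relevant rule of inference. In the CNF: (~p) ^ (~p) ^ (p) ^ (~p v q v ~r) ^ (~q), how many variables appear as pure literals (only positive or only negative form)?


Check each variable for pure literal status:
p: mixed (not pure)
q: mixed (not pure)
r: pure negative
Pure literal count = 1

1


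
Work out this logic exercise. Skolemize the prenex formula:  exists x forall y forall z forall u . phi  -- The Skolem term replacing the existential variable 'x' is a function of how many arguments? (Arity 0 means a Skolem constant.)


Quantifier prefix: exists x forall y forall z forall u
'x' is existentially quantified at position 1.
No universal quantifiers precede it.
Skolem function arity = 0 (a Skolem constant)

0


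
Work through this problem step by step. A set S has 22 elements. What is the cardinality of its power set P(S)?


The power set of a set with n elements has 2^n elements.
|P(S)| = 2^22 = 4194304

4194304


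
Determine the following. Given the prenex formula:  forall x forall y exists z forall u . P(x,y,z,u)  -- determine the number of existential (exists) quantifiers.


Quantifier prefix: forall x forall y exists z forall u
Mark each quantifier type:
  U U E U
Universal count = 3, Existential count = 1
Asked for existential (exists) quantifiers: 1

1


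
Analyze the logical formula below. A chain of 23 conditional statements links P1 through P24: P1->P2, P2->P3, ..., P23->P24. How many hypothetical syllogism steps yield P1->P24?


With 23 implications in a chain connecting 24 propositions:
P1->P2, P2->P3, ..., P23->P24
Steps needed = (number of implications) - 1 = 23 - 1 = 22

22


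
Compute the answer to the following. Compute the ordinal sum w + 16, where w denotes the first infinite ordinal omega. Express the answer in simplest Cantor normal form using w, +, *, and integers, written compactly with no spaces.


Compute w + 16.
Ordinal + is associative but NOT commutative; for finite n>0, n + w = w but w + n stays w+n.
w + 16 is already in normal form (a successor ordinal beyond w).
Result = w+16

w+16


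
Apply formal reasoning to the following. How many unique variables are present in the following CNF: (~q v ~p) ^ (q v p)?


Identify each variable that appears in the formula.
Variables found: p, q
Count = 2

2


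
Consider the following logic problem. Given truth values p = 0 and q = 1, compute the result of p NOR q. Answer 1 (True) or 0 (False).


p = 0, q = 1
Operation: p NOR q
Evaluate: 0 NOR 1 = 0

0


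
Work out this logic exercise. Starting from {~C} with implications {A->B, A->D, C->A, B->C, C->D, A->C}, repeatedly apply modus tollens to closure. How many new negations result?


Initial negated facts: {~C}
Apply modus tollens to closure:
  ~C and B->C  =>  ~B
  ~C and A->C  =>  ~A
Final negated: {~A, ~B, ~C}
New negations: {~A, ~B}
Count = 2

2


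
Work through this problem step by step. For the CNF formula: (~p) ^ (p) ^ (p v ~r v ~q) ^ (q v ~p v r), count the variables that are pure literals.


Check each variable for pure literal status:
p: mixed (not pure)
q: mixed (not pure)
r: mixed (not pure)
Pure literal count = 0

0


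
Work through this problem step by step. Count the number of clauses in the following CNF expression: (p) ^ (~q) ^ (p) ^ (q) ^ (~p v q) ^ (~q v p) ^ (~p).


A CNF formula is a conjunction of clauses.
Clauses are separated by ^.
Counting the conjuncts: 7 clauses.

7


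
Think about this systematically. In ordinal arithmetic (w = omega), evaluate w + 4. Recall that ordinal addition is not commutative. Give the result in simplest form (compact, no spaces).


Compute w + 4.
Ordinal + is associative but NOT commutative; for finite n>0, n + w = w but w + n stays w+n.
w + 4 is already in normal form (a successor ordinal beyond w).
Result = w+4

w+4


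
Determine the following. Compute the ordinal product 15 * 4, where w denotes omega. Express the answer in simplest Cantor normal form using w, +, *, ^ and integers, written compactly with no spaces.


Compute 15 * 4.
Ordinal * is associative and left-distributive over +, but NOT commutative; for finite n>1, n*w = w but w*n stays w*n.
Both finite; ordinal * agrees with natural *: 15 * 4 = 60.
Result = 60

60


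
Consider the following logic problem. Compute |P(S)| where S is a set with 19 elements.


The power set of a set with n elements has 2^n elements.
|P(S)| = 2^19 = 524288

524288


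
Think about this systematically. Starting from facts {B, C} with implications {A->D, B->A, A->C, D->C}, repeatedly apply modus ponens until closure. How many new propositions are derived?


Initial facts: {B, C}
Apply modus ponens to closure:
  B and B->A  =>  A
  A and A->D  =>  D
Final known: {A, B, C, D}
New propositions: {A, D}
Count = 2

2


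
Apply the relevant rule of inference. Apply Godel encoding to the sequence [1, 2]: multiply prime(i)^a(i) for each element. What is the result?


Encode each element as an exponent of the corresponding prime:
  2^1 = 2
  3^2 = 9
Product = 2 * 9 = 18

18


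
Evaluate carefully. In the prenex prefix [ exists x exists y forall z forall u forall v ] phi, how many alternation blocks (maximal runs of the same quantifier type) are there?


Quantifier-type sequence: E E A A A  (A=forall, E=exists)
Group into maximal same-type runs:
  Ex2 | Ax3
Number of blocks = 2

2


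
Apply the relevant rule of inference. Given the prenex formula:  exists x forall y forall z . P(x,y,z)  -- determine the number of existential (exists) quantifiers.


Quantifier prefix: exists x forall y forall z
Mark each quantifier type:
  E U U
Universal count = 2, Existential count = 1
Asked for existential (exists) quantifiers: 1

1


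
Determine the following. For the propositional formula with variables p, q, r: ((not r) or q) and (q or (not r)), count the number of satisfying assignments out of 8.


Evaluate all 8 assignments for p, q, r:
p=0, q=0, r=0: 1
p=0, q=0, r=1: 0
p=0, q=1, r=0: 1
p=0, q=1, r=1: 1
p=1, q=0, r=0: 1
p=1, q=0, r=1: 0
p=1, q=1, r=0: 1
p=1, q=1, r=1: 1
Satisfying count = 6

6


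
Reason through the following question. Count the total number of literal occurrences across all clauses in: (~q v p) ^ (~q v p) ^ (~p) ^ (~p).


Counting literals in each clause:
Clause 1: 2 literal(s)
Clause 2: 2 literal(s)
Clause 3: 1 literal(s)
Clause 4: 1 literal(s)
Total = 6

6


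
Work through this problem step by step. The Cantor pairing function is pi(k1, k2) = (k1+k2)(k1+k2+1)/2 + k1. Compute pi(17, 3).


k1 + k2 = 20
(k1+k2)(k1+k2+1)/2 = 20 * 21 / 2 = 210
pi = 210 + 17 = 227

227


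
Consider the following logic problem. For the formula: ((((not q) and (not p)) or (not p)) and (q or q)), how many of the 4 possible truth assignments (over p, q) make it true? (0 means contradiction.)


Check all 4 assignments:
p=0, q=0: 0
p=0, q=1: 1
p=1, q=0: 0
p=1, q=1: 0
Count of True = 1

1


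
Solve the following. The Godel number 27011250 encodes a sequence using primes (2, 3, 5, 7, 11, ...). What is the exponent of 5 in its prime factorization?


Factorize 27011250 by dividing by 5 repeatedly.
Division steps: 5 divides 27011250 exactly 4 time(s).
Exponent of 5 = 4

4


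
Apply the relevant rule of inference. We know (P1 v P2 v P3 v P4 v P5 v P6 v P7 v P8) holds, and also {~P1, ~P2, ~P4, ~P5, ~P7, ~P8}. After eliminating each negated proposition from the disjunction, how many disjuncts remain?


Original disjuncts (8): P1, P2, P3, P4, P5, P6, P7, P8
Negated (eliminate): ~P1, ~P2, ~P4, ~P5, ~P7, ~P8
Remaining disjuncts: P3, P6
Count = 8 - 6 = 2

2


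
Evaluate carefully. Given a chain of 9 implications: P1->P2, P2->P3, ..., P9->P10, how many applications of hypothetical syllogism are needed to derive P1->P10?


With 9 implications in a chain connecting 10 propositions:
P1->P2, P2->P3, ..., P9->P10
Steps needed = (number of implications) - 1 = 9 - 1 = 8

8


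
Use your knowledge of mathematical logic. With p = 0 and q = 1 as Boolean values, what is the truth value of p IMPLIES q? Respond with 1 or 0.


p = 0, q = 1
Operation: p IMPLIES q
Evaluate: 0 IMPLIES 1 = 1

1


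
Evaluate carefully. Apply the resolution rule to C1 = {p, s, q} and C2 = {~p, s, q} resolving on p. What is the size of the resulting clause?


Remove p from C1 and ~p from C2.
C1 remainder: {s, q}
C2 remainder: {s, q}
Union (resolvent): {q, s}
Resolvent has 2 literal(s).

2


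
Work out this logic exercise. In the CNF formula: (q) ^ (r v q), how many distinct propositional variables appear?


Identify each variable that appears in the formula.
Variables found: q, r
Count = 2

2


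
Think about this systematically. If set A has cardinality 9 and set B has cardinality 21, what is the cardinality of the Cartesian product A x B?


The Cartesian product A x B contains all ordered pairs (a, b).
|A x B| = |A| * |B| = 9 * 21 = 189

189


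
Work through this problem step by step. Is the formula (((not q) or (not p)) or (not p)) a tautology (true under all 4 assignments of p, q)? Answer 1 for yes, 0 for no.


Check all 4 assignments:
p=0, q=0: 1
p=0, q=1: 1
p=1, q=0: 1
p=1, q=1: 0
Satisfying count = 3/4.
Tautology iff count = 4: no.

0


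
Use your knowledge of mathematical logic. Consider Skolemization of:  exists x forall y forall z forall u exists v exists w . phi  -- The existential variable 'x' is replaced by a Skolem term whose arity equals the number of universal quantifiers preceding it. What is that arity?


Quantifier prefix: exists x forall y forall z forall u exists v exists w
'x' is existentially quantified at position 1.
No universal quantifiers precede it.
Skolem function arity = 0 (a Skolem constant)

0


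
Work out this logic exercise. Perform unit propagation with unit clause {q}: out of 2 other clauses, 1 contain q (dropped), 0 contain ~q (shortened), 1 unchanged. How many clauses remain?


Satisfied (removed): 1
Shortened (remain): 0
Unchanged (remain): 1
Remaining = 0 + 1 = 1

1


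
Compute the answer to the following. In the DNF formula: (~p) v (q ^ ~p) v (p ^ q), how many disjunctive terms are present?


A DNF formula is a disjunction of terms (conjunctions).
Terms are separated by v.
Counting the disjuncts: 3 terms.

3


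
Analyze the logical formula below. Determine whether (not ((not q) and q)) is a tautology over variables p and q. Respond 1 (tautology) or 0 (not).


Check all 4 assignments:
p=0, q=0: 1
p=0, q=1: 1
p=1, q=0: 1
p=1, q=1: 1
Satisfying count = 4/4.
Tautology iff count = 4: yes.

1


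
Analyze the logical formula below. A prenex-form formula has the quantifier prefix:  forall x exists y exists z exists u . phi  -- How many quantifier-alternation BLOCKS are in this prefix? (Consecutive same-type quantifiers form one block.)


Quantifier-type sequence: A E E E  (A=forall, E=exists)
Group into maximal same-type runs:
  Ax1 | Ex3
Number of blocks = 2

2


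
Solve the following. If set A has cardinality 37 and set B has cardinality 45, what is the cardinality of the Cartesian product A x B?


The Cartesian product A x B contains all ordered pairs (a, b).
|A x B| = |A| * |B| = 37 * 45 = 1665

1665


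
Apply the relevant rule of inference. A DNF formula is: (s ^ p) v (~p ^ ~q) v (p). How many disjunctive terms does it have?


A DNF formula is a disjunction of terms (conjunctions).
Terms are separated by v.
Counting the disjuncts: 3 terms.

3


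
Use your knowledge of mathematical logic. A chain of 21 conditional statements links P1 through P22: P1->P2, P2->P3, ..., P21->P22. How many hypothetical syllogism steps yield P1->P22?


With 21 implications in a chain connecting 22 propositions:
P1->P2, P2->P3, ..., P21->P22
Steps needed = (number of implications) - 1 = 21 - 1 = 20

20


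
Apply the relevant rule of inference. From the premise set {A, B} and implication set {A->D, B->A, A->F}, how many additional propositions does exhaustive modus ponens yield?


Initial facts: {A, B}
Apply modus ponens to closure:
  A and A->D  =>  D
  A and A->F  =>  F
Final known: {A, B, D, F}
New propositions: {D, F}
Count = 2

2


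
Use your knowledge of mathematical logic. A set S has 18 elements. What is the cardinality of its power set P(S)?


The power set of a set with n elements has 2^n elements.
|P(S)| = 2^18 = 262144

262144


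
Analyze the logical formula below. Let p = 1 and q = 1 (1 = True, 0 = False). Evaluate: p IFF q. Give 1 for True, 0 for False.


p = 1, q = 1
Operation: p IFF q
Evaluate: 1 IFF 1 = 1

1


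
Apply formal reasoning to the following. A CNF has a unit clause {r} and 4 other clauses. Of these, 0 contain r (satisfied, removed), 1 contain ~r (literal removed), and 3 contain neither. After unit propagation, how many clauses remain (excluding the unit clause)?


Satisfied (removed): 0
Shortened (remain): 1
Unchanged (remain): 3
Remaining = 1 + 3 = 4

4


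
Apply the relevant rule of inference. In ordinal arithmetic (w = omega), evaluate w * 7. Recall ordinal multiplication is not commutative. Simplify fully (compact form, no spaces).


Compute w * 7.
Ordinal * is associative and left-distributive over +, but NOT commutative; for finite n>1, n*w = w but w*n stays w*n.
w * 7 means 7 copies of w concatenated: w*7.
Result = w*7

w*7


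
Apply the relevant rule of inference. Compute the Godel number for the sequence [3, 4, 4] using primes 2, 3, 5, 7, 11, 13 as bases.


Encode each element as an exponent of the corresponding prime:
  2^3 = 8
  3^4 = 81
  5^4 = 625
Product = 8 * 81 * 625 = 405000

405000


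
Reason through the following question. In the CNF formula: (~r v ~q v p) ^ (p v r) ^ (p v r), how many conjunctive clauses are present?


A CNF formula is a conjunction of clauses.
Clauses are separated by ^.
Counting the conjuncts: 3 clauses.

3


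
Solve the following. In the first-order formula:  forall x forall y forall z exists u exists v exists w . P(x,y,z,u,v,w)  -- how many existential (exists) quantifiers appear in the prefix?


Quantifier prefix: forall x forall y forall z exists u exists v exists w
Mark each quantifier type:
  U U U E E E
Universal count = 3, Existential count = 3
Asked for existential (exists) quantifiers: 3

3


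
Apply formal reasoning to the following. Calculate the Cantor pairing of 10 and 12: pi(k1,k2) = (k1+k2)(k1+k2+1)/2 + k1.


k1 + k2 = 22
(k1+k2)(k1+k2+1)/2 = 22 * 23 / 2 = 253
pi = 253 + 10 = 263

263


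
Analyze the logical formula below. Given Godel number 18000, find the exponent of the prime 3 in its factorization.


Factorize 18000 by dividing by 3 repeatedly.
Division steps: 3 divides 18000 exactly 2 time(s).
Exponent of 3 = 2

2


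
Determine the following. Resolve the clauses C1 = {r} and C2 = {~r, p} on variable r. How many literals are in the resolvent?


Remove r from C1 and ~r from C2.
C1 remainder: {}
C2 remainder: {p}
Union (resolvent): {p}
Resolvent has 1 literal(s).

1


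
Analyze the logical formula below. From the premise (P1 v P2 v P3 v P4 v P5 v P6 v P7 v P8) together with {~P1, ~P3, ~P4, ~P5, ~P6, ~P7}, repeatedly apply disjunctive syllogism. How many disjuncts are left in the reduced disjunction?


Original disjuncts (8): P1, P2, P3, P4, P5, P6, P7, P8
Negated (eliminate): ~P1, ~P3, ~P4, ~P5, ~P6, ~P7
Remaining disjuncts: P2, P8
Count = 8 - 6 = 2

2


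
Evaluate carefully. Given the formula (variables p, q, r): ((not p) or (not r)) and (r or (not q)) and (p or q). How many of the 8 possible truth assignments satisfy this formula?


Evaluate all 8 assignments for p, q, r:
p=0, q=0, r=0: 0
p=0, q=0, r=1: 0
p=0, q=1, r=0: 0
p=0, q=1, r=1: 1
p=1, q=0, r=0: 1
p=1, q=0, r=1: 0
p=1, q=1, r=0: 0
p=1, q=1, r=1: 0
Satisfying count = 2

2


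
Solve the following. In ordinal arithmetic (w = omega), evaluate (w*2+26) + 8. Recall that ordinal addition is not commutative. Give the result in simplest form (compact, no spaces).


Compute (w*2+26) + 8.
Ordinal + is associative but NOT commutative; for finite n>0, n + w = w but w + n stays w+n.
By associativity: (w*2+26) + 8 = w*2 + (26+8) = w*2+34.
Result = w*2+34

w*2+34


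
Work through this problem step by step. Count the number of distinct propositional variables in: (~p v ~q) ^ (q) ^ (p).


Identify each variable that appears in the formula.
Variables found: p, q
Count = 2

2


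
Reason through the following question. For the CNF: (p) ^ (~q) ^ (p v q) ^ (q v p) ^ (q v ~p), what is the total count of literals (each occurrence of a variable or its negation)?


Counting literals in each clause:
Clause 1: 1 literal(s)
Clause 2: 1 literal(s)
Clause 3: 2 literal(s)
Clause 4: 2 literal(s)
Clause 5: 2 literal(s)
Total = 8

8


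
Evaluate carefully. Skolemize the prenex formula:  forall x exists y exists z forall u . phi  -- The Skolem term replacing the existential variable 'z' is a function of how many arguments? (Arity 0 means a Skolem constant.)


Quantifier prefix: forall x exists y exists z forall u
'z' is existentially quantified at position 3.
Universal variables preceding it: x
Skolem function arity = 1

1


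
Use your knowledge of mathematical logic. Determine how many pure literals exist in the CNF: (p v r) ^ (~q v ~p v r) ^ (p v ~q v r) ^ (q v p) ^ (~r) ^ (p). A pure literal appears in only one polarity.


Check each variable for pure literal status:
p: mixed (not pure)
q: mixed (not pure)
r: mixed (not pure)
Pure literal count = 0

0


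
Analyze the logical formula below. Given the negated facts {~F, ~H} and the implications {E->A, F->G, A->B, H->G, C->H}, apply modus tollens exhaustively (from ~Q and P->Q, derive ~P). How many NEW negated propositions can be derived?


Initial negated facts: {~F, ~H}
Apply modus tollens to closure:
  ~H and C->H  =>  ~C
Final negated: {~C, ~F, ~H}
New negations: {~C}
Count = 1

1


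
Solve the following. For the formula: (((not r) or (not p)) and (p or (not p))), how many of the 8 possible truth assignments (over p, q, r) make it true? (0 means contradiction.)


Check all 8 assignments:
p=0, q=0, r=0: 1
p=0, q=0, r=1: 1
p=0, q=1, r=0: 1
p=0, q=1, r=1: 1
p=1, q=0, r=0: 1
p=1, q=0, r=1: 0
p=1, q=1, r=0: 1
p=1, q=1, r=1: 0
Count of True = 6

6


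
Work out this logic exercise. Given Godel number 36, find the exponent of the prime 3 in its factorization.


Factorize 36 by dividing by 3 repeatedly.
Division steps: 3 divides 36 exactly 2 time(s).
Exponent of 3 = 2

2


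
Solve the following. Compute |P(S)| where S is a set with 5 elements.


The power set of a set with n elements has 2^n elements.
|P(S)| = 2^5 = 32

32


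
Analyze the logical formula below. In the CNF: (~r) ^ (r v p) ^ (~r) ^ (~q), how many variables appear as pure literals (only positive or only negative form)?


Check each variable for pure literal status:
p: pure positive
q: pure negative
r: mixed (not pure)
Pure literal count = 2

2


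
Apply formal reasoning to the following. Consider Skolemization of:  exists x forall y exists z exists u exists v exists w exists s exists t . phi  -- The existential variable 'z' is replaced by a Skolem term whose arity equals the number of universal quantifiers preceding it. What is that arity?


Quantifier prefix: exists x forall y exists z exists u exists v exists w exists s exists t
'z' is existentially quantified at position 3.
Universal variables preceding it: y
Skolem function arity = 1

1


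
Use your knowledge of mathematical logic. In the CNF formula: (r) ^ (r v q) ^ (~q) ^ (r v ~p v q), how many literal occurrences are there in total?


Counting literals in each clause:
Clause 1: 1 literal(s)
Clause 2: 2 literal(s)
Clause 3: 1 literal(s)
Clause 4: 3 literal(s)
Total = 7

7


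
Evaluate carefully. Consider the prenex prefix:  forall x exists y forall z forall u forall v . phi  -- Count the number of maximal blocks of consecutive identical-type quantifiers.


Quantifier-type sequence: A E A A A  (A=forall, E=exists)
Group into maximal same-type runs:
  Ax1 | Ex1 | Ax3
Number of blocks = 3

3


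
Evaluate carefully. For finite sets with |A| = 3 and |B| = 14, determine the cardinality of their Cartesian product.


The Cartesian product A x B contains all ordered pairs (a, b).
|A x B| = |A| * |B| = 3 * 14 = 42

42


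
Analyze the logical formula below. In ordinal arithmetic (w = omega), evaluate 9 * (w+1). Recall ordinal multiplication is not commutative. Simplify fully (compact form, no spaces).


Compute 9 * (w+1).
Ordinal * is associative and left-distributive over +, but NOT commutative; for finite n>1, n*w = w but w*n stays w*n.
By left-distributivity: 9 * (w+1) = 9*w + 9*1 = w + 9 = w+9.
Result = w+9

w+9


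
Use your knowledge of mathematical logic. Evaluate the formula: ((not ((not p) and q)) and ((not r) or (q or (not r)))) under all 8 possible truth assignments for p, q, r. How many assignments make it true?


Check all 8 assignments:
p=0, q=0, r=0: 1
p=0, q=0, r=1: 0
p=0, q=1, r=0: 0
p=0, q=1, r=1: 0
p=1, q=0, r=0: 1
p=1, q=0, r=1: 0
p=1, q=1, r=0: 1
p=1, q=1, r=1: 1
Count of True = 4

4


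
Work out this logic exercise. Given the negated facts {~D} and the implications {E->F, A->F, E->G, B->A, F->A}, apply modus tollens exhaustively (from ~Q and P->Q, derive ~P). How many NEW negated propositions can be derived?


Initial negated facts: {~D}
Apply modus tollens to closure:
  (no implication fires)
Final negated: {~D}
New negations: {(none)}
Count = 0

0


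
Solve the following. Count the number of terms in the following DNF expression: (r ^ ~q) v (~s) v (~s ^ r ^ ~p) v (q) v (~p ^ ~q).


A DNF formula is a disjunction of terms (conjunctions).
Terms are separated by v.
Counting the disjuncts: 5 terms.

5


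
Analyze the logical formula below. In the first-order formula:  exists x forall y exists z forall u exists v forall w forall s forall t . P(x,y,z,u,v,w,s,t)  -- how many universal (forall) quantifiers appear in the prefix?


Quantifier prefix: exists x forall y exists z forall u exists v forall w forall s forall t
Mark each quantifier type:
  E U E U E U U U
Universal count = 5, Existential count = 3
Asked for universal (forall) quantifiers: 5

5


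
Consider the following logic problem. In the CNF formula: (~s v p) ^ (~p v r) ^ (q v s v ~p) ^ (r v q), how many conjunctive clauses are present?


A CNF formula is a conjunction of clauses.
Clauses are separated by ^.
Counting the conjuncts: 4 clauses.

4


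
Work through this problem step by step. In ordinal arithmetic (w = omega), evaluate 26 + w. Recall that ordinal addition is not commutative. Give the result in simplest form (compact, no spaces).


Compute 26 + w.
Ordinal + is associative but NOT commutative; for finite n>0, n + w = w but w + n stays w+n.
Any finite left addend is absorbed by w on the right: 26 + w = w.
Result = w

w


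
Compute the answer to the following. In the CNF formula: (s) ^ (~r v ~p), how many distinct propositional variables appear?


Identify each variable that appears in the formula.
Variables found: p, r, s
Count = 3

3
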